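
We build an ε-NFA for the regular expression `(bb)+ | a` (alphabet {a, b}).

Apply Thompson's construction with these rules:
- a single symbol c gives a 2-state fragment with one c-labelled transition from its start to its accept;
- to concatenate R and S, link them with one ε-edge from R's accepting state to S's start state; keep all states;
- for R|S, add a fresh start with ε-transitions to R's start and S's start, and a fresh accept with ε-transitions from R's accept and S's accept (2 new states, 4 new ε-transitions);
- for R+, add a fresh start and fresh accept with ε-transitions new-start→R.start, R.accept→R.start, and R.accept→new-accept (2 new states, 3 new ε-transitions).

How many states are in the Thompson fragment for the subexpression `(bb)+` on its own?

6

Fragment for `(bb)+`:
Each of the 2 symbol leaves contributes a 2-state fragment.
  bb — 4 states
  (bb)+ — 6 states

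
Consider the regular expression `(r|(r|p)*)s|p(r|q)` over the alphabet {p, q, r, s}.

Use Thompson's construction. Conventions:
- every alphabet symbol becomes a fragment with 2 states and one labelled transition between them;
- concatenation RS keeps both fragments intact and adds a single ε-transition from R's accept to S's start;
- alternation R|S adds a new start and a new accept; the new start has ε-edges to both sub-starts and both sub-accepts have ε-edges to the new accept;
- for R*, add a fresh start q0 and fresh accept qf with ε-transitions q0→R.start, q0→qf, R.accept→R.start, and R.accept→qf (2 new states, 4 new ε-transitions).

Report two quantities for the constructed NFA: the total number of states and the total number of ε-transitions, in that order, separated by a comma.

24, 22

Per subexpression:
Each of the 7 symbol leaves contributes 2 states and 0 ε-transitions.
  r|p = 6 states, 4 ε-transitions
  (r|p)* = 8 states, 8 ε-transitions
  r|(r|p)* = 12 states, 12 ε-transitions
  (r|(r|p)*)s = 14 states, 13 ε-transitions
  r|q = 6 states, 4 ε-transitions
  p(r|q) = 8 states, 5 ε-transitions
  (r|(r|p)*)s|p(r|q) = 24 states, 22 ε-transitions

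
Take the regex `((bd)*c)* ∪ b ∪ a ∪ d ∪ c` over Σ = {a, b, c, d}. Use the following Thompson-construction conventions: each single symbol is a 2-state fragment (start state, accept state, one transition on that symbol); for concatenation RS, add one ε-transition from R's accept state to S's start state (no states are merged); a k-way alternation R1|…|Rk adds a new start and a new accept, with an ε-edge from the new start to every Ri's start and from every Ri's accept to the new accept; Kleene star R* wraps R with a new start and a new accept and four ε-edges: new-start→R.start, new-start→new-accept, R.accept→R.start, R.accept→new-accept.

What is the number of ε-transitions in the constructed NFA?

20

Per subexpression:
Each of the 7 symbol leaves contributes 0 ε-transitions.
  bd : 1 ε-transition
  (bd)* : 5 ε-transitions
  (bd)*c : 6 ε-transitions
  ((bd)*c)* : 10 ε-transitions
  ((bd)*c)* ∪ b ∪ a ∪ d ∪ c : 20 ε-transitions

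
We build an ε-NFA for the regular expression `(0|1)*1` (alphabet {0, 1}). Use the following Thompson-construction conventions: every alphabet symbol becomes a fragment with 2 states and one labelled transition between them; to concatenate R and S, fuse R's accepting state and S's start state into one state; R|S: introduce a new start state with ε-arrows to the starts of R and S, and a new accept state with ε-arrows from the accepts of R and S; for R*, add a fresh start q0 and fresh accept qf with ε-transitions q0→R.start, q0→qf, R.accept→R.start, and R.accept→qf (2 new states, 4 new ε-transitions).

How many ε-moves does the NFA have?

8

Recursing over subexpressions:
Each of the 3 symbol leaves contributes 0 ε-transitions.
  0|1 : 4 ε-transitions
  (0|1)* : 8 ε-transitions
  (0|1)*1 : 8 ε-transitions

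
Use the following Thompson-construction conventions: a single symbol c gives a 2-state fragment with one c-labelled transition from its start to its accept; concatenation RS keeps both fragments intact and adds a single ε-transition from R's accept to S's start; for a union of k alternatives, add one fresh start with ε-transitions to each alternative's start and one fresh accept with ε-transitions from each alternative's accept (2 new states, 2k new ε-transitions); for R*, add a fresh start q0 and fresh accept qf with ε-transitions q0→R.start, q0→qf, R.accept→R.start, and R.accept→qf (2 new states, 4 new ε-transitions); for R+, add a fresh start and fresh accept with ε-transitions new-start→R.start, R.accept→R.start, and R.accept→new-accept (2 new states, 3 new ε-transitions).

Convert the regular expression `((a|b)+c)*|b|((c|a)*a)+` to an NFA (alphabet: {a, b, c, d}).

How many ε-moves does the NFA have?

Per subexpression:
Each of the 7 symbol leaves contributes 0 ε-transitions.
  a|b = 4 ε-transitions
  (a|b)+ = 7 ε-transitions
  (a|b)+c = 8 ε-transitions
  ((a|b)+c)* = 12 ε-transitions
  c|a = 4 ε-transitions
  (c|a)* = 8 ε-transitions
  (c|a)*a = 9 ε-transitions
  ((c|a)*a)+ = 12 ε-transitions
  ((a|b)+c)*|b|((c|a)*a)+ = 30 ε-transitions

30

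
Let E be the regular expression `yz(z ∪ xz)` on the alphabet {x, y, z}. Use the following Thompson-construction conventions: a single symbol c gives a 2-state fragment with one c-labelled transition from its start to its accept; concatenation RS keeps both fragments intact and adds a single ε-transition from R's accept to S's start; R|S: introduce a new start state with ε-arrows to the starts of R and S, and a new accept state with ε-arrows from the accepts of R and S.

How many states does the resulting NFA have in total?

12

Per subexpression:
Each of the 5 symbol leaves contributes a 2-state fragment.
  xz : 4 states
  z ∪ xz : 8 states
  yz(z ∪ xz) : 12 states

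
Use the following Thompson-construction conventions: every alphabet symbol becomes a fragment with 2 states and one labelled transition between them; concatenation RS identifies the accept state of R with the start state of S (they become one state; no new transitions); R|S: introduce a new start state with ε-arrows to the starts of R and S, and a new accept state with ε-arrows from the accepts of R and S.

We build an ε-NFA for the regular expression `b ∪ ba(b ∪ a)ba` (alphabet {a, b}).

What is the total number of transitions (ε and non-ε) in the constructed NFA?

Recursing over subexpressions:
Each of the 7 symbol leaves contributes 1 transition (1 symbol, 0 ε).
  b ∪ a = 6 transitions (2 symbol, 4 ε)
  ba(b ∪ a)ba = 10 transitions (6 symbol, 4 ε)
  b ∪ ba(b ∪ a)ba = 15 transitions (7 symbol, 8 ε)

15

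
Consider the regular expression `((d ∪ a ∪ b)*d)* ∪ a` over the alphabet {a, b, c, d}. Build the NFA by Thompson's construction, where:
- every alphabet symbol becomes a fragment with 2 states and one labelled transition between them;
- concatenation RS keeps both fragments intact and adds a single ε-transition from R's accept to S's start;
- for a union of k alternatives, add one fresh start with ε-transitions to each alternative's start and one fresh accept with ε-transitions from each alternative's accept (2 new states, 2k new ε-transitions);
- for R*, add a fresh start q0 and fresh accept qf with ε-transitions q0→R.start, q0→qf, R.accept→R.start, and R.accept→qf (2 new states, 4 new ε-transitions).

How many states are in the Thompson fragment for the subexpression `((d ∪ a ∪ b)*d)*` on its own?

Fragment for `((d ∪ a ∪ b)*d)*`:
Each of the 4 symbol leaves contributes a 2-state fragment.
  d ∪ a ∪ b → 8 states
  (d ∪ a ∪ b)* → 10 states
  (d ∪ a ∪ b)*d → 12 states
  ((d ∪ a ∪ b)*d)* → 14 states

14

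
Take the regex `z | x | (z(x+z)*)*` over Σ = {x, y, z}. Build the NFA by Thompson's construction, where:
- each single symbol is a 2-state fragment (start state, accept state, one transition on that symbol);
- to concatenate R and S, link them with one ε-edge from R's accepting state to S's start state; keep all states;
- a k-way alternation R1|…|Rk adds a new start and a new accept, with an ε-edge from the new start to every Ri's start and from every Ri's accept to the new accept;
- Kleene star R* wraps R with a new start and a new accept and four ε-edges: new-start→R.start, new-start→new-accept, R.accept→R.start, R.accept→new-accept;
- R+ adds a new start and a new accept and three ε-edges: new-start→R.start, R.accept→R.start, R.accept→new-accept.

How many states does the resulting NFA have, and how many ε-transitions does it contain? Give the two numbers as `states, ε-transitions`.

18, 19

Bottom-up over the parse tree:
Each of the 5 symbol leaves contributes 2 states and 0 ε-transitions.
  x+ : 4 states, 3 ε-transitions
  x+z : 6 states, 4 ε-transitions
  (x+z)* : 8 states, 8 ε-transitions
  z(x+z)* : 10 states, 9 ε-transitions
  (z(x+z)*)* : 12 states, 13 ε-transitions
  z | x | (z(x+z)*)* : 18 states, 19 ε-transitions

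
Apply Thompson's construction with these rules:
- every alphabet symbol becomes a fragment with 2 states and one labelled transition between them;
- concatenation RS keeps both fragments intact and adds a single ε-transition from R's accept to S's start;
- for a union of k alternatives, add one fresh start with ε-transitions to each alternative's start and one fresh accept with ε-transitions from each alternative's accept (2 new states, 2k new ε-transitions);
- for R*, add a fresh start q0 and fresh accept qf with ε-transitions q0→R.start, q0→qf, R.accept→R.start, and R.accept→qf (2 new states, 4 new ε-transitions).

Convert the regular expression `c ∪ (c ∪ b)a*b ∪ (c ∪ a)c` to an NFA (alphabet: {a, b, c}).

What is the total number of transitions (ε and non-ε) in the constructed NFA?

Bottom-up over the parse tree:
Each of the 8 symbol leaves contributes 1 transition (1 symbol, 0 ε).
  c ∪ b — 6 transitions (2 symbol, 4 ε)
  a* — 5 transitions (1 symbol, 4 ε)
  (c ∪ b)a*b — 14 transitions (4 symbol, 10 ε)
  c ∪ a — 6 transitions (2 symbol, 4 ε)
  (c ∪ a)c — 8 transitions (3 symbol, 5 ε)
  c ∪ (c ∪ b)a*b ∪ (c ∪ a)c — 29 transitions (8 symbol, 21 ε)

29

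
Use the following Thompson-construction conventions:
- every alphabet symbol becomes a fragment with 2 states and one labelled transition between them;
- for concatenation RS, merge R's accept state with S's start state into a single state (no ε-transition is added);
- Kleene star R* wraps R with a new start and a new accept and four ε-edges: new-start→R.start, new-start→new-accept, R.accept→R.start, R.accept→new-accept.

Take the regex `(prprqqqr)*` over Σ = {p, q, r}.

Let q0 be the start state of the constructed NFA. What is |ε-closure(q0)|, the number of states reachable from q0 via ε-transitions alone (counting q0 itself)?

3

Compute the ε-closure size of each fragment's start state recursively; a symbol fragment's start has no outgoing ε-edge, so its closure is just itself (size 1).
  prprqqqr → same as the first factor's closure: |closure| = 1
  (prprqqqr)* → |closure| = 1 (new start) + 1 (body) + 1 (new accept) = 3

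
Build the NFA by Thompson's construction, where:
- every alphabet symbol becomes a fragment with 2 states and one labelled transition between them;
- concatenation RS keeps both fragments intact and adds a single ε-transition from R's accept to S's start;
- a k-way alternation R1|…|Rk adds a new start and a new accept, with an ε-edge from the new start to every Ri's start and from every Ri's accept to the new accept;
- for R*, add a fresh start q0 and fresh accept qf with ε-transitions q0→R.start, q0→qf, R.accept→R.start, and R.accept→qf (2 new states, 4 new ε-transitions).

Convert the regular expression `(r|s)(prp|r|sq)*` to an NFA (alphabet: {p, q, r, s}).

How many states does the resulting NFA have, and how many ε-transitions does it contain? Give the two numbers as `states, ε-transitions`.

22, 18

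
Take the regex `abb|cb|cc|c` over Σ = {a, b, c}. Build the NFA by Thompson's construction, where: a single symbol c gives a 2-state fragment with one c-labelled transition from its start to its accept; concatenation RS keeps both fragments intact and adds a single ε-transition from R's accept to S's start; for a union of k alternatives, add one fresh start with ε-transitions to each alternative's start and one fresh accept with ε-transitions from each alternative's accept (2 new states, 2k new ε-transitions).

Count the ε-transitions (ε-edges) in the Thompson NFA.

Bottom-up over the parse tree:
Each of the 8 symbol leaves contributes 0 ε-transitions.
  abb : 2 ε-transitions
  cb : 1 ε-transition
  cc : 1 ε-transition
  abb|cb|cc|c : 12 ε-transitions

12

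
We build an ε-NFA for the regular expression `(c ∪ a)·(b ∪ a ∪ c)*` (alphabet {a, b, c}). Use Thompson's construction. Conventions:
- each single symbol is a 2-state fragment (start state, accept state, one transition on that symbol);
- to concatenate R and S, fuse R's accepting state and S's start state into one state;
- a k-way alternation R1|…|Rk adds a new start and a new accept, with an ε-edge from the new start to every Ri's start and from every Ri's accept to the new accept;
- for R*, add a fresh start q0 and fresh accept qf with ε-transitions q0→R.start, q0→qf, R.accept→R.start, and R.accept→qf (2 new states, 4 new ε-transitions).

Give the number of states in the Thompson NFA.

15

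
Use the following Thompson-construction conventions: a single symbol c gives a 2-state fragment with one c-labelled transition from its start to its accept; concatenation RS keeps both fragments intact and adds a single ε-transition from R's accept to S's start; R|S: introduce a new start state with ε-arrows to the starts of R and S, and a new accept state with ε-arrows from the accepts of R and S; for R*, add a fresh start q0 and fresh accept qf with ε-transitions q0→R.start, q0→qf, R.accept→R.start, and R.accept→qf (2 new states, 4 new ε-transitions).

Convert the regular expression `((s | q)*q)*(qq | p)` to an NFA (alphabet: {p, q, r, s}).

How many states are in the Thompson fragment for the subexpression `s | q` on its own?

6

Fragment for `s | q`:
Each of the 2 symbol leaves contributes a 2-state fragment.
  s | q = 6 states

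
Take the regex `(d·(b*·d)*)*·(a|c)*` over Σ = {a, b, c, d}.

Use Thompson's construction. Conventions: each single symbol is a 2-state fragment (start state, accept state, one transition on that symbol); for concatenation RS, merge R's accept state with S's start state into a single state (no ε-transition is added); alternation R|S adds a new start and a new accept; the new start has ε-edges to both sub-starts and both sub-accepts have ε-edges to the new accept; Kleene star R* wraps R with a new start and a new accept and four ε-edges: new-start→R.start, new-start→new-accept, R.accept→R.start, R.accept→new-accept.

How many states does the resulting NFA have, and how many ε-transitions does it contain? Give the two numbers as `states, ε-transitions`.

17, 20

By structural recursion:
Each of the 5 symbol leaves contributes 2 states and 0 ε-transitions.
  b* = 4 states, 4 ε-transitions
  b*·d = 5 states, 4 ε-transitions
  (b*·d)* = 7 states, 8 ε-transitions
  d·(b*·d)* = 8 states, 8 ε-transitions
  (d·(b*·d)*)* = 10 states, 12 ε-transitions
  a|c = 6 states, 4 ε-transitions
  (a|c)* = 8 states, 8 ε-transitions
  (d·(b*·d)*)*·(a|c)* = 17 states, 20 ε-transitions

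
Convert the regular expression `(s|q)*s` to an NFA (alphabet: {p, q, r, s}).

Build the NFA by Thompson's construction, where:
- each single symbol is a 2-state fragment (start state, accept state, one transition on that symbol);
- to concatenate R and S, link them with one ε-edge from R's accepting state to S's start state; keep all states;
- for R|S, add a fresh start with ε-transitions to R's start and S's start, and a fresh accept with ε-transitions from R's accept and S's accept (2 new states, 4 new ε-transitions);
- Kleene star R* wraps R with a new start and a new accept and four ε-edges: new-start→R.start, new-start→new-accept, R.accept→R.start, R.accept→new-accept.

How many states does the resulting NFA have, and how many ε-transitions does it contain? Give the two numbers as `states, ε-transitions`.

Recursing over subexpressions:
Each of the 3 symbol leaves contributes 2 states and 0 ε-transitions.
  s|q → 6 states, 4 ε-transitions
  (s|q)* → 8 states, 8 ε-transitions
  (s|q)*s → 10 states, 9 ε-transitions

10, 9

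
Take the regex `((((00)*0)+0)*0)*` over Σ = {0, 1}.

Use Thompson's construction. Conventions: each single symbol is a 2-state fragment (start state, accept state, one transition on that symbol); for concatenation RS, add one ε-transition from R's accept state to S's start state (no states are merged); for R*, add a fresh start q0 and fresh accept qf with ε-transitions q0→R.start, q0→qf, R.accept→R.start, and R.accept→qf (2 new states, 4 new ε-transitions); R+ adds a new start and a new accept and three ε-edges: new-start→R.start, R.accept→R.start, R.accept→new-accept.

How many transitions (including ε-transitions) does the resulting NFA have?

24

Building bottom-up:
Each of the 5 symbol leaves contributes 1 transition (1 symbol, 0 ε).
  00 = 3 transitions (2 symbol, 1 ε)
  (00)* = 7 transitions (2 symbol, 5 ε)
  (00)*0 = 9 transitions (3 symbol, 6 ε)
  ((00)*0)+ = 12 transitions (3 symbol, 9 ε)
  ((00)*0)+0 = 14 transitions (4 symbol, 10 ε)
  (((00)*0)+0)* = 18 transitions (4 symbol, 14 ε)
  (((00)*0)+0)*0 = 20 transitions (5 symbol, 15 ε)
  ((((00)*0)+0)*0)* = 24 transitions (5 symbol, 19 ε)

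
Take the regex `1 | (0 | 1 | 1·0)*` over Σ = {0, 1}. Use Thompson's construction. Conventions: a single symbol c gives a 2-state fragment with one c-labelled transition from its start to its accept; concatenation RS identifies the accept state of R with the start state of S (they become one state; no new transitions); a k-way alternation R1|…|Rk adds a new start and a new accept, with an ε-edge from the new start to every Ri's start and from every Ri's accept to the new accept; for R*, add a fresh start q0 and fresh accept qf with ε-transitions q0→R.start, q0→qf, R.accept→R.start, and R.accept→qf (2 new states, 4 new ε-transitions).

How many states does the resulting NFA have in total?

15

Bottom-up over the parse tree:
Each of the 5 symbol leaves contributes a 2-state fragment.
  1·0 — 3 states
  0 | 1 | 1·0 — 9 states
  (0 | 1 | 1·0)* — 11 states
  1 | (0 | 1 | 1·0)* — 15 states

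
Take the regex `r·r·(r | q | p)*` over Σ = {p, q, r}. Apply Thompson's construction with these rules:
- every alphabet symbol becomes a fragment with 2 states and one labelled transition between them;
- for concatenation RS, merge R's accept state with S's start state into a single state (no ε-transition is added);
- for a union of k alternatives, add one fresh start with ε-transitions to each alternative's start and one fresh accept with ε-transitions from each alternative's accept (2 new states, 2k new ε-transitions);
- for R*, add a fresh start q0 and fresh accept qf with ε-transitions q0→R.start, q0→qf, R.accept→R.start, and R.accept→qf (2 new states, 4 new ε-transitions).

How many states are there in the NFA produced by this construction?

Bottom-up over the parse tree:
Each of the 5 symbol leaves contributes a 2-state fragment.
  r | q | p — 8 states
  (r | q | p)* — 10 states
  r·r·(r | q | p)* — 12 states

12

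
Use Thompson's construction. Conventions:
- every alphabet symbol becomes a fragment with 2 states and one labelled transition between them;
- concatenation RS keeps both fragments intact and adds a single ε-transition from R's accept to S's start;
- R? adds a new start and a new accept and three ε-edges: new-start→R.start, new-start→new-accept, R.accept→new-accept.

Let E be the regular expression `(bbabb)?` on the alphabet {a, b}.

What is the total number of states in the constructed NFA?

12

By structural recursion:
Each of the 5 symbol leaves contributes a 2-state fragment.
  bbabb — 10 states
  (bbabb)? — 12 states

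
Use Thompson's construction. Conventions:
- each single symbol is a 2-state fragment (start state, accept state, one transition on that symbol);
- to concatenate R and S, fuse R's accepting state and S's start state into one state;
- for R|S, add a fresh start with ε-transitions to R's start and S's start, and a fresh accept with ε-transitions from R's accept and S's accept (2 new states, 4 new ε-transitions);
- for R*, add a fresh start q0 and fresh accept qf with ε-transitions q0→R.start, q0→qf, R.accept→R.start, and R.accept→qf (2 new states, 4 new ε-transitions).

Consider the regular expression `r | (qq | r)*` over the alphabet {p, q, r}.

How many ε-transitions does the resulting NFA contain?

12

Bottom-up over the parse tree:
Each of the 4 symbol leaves contributes 0 ε-transitions.
  qq — 0 ε-transitions
  qq | r — 4 ε-transitions
  (qq | r)* — 8 ε-transitions
  r | (qq | r)* — 12 ε-transitions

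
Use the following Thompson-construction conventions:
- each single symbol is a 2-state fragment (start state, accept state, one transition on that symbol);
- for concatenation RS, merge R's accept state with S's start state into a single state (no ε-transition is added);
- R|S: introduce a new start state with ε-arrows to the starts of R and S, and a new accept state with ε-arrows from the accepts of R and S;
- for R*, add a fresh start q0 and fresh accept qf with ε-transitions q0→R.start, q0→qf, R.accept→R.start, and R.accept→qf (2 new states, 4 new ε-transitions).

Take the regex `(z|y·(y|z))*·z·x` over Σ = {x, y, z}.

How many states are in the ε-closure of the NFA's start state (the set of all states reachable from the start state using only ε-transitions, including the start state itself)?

Work bottom-up. For each fragment F, track |ε-closure(F.start)| and whether F's accept lies in that closure (i.e. whether F accepts ε). A single-symbol fragment has closure size 1 and does not accept ε.
  y|z : C = 1 + 1 + 1 = 3 (the new accept is not ε-reachable since no branch accepts ε)
  y·(y|z) : same as the first factor's closure: C = 1
  z|y·(y|z) : new start ε-reaches every alternative's start; none of them accept ε, so the new accept is not reached: C = 1 + 1 + 1 = 3
  (z|y·(y|z))* : new start has ε-edges to the inner start and to the new accept, so C = 2 + 3 = 5
  (z|y·(y|z))*·z·x : the left operand accepts ε, so the closure extends into the next operand (the shared merged state is already counted); C = 5 + (1−1) = 5

5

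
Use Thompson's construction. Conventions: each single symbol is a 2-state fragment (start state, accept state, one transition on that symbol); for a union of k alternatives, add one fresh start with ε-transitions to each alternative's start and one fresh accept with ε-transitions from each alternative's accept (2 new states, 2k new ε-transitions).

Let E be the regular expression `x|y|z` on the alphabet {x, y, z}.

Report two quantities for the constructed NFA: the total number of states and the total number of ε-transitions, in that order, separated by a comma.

Per subexpression:
Each of the 3 symbol leaves contributes 2 states and 0 ε-transitions.
  x|y|z = 8 states, 6 ε-transitions

8, 6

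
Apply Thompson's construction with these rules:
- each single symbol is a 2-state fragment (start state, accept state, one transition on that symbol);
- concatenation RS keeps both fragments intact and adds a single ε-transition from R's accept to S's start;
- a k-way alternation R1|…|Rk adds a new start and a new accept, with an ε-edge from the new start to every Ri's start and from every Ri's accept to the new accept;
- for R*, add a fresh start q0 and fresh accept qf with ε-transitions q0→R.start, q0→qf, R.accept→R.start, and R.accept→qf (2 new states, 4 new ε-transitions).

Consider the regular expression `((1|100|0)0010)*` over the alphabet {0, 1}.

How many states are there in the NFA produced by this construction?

By structural recursion:
Each of the 9 symbol leaves contributes a 2-state fragment.
  100 = 6 states
  1|100|0 = 12 states
  (1|100|0)0010 = 20 states
  ((1|100|0)0010)* = 22 states

22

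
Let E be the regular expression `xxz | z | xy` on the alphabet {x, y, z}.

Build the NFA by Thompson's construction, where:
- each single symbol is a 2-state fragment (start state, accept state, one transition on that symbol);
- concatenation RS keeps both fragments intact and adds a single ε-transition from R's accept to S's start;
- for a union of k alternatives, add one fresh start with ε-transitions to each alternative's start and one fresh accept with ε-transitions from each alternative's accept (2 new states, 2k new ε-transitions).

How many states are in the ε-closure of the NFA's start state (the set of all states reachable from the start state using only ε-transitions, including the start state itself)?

4

Compute the ε-closure size of each fragment's start state recursively; a symbol fragment's start has no outgoing ε-edge, so its closure is just itself (size 1).
  xxz — same as the first factor's closure: |ε-closure| = 1
  xy — |ε-closure| equals the left operand's closure size = 1 (its accept is not ε-reachable, so the closure stops there)
  xxz | z | xy — new start ε-reaches every alternative's start; none of them accept ε, so the new accept is not reached: |ε-closure| = 1 + 1 + 1 + 1 = 4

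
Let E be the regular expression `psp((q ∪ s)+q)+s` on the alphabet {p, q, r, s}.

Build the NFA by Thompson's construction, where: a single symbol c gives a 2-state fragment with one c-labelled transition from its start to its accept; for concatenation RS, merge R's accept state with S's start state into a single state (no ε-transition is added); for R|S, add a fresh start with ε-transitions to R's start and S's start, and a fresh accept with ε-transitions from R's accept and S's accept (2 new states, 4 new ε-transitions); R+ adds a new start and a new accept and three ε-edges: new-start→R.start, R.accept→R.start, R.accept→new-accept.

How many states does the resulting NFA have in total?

15

Bottom-up over the parse tree:
Each of the 7 symbol leaves contributes a 2-state fragment.
  q ∪ s → 6 states
  (q ∪ s)+ → 8 states
  (q ∪ s)+q → 9 states
  ((q ∪ s)+q)+ → 11 states
  psp((q ∪ s)+q)+s → 15 states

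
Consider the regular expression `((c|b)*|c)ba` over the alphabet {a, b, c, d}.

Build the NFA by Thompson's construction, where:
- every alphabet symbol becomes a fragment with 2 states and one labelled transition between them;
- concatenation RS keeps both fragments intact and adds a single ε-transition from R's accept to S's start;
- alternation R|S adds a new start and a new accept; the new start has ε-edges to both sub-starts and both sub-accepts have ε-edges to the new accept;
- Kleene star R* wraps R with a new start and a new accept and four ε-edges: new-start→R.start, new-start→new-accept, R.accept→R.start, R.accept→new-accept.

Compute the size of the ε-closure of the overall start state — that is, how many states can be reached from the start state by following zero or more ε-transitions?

9

Let C(F) = |ε-closure(F.start)| within fragment F, and note whether F accepts ε. Symbol fragments have C = 1 and do not accept ε. Then:
  c|b → |ε-closure| = 1 + 1 + 1 = 3 (the new accept is not ε-reachable since no branch accepts ε)
  (c|b)* → the star's fresh start ε-reaches both the body's start and the fresh accept: |ε-closure| = 2 + 3 = 5
  (c|b)*|c → |ε-closure| = 1 (new start) + (5 + 1) + 1 (new accept, since some branch ε-reaches its own accept) = 8
  ((c|b)*|c)ba → the left operand accepts ε, so the closure extends into the next operand (via the concat ε-link); |ε-closure| = 8 + 1 = 9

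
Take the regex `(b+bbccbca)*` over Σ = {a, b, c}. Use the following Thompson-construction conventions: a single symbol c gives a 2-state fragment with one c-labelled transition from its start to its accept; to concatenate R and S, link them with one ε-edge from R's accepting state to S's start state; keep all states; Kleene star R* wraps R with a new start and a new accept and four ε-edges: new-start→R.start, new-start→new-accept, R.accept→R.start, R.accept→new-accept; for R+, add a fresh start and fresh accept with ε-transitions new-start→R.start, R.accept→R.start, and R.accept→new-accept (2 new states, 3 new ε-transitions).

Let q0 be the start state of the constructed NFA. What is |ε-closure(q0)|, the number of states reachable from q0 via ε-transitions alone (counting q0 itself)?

4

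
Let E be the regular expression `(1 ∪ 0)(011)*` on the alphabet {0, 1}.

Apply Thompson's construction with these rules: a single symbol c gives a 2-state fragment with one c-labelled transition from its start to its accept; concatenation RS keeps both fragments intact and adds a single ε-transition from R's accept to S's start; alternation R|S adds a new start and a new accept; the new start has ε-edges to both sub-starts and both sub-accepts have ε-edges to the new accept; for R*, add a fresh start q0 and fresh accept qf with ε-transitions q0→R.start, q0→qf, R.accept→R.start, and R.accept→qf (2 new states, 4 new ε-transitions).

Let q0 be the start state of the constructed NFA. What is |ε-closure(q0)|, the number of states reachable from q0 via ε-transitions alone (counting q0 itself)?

Compute the ε-closure size of each fragment's start state recursively; a symbol fragment's start has no outgoing ε-edge, so its closure is just itself (size 1).
  1 ∪ 0 : |closure| = 1 + 1 + 1 = 3 (the new accept is not ε-reachable since no branch accepts ε)
  011 : same as the first factor's closure: |closure| = 1
  (011)* : |closure| = 1 (new start) + 1 (body) + 1 (new accept) = 3
  (1 ∪ 0)(011)* : |closure| equals the left operand's closure size = 3 (its accept is not ε-reachable, so the closure stops there)

3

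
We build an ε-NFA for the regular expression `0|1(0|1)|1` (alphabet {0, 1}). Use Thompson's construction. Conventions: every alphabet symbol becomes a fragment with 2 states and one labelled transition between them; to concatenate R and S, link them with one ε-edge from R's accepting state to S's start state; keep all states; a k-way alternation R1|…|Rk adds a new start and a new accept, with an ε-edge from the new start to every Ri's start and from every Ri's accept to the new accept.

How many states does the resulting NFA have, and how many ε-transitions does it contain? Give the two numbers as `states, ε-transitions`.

Bottom-up over the parse tree:
Each of the 5 symbol leaves contributes 2 states and 0 ε-transitions.
  0|1 : 6 states, 4 ε-transitions
  1(0|1) : 8 states, 5 ε-transitions
  0|1(0|1)|1 : 14 states, 11 ε-transitions

14, 11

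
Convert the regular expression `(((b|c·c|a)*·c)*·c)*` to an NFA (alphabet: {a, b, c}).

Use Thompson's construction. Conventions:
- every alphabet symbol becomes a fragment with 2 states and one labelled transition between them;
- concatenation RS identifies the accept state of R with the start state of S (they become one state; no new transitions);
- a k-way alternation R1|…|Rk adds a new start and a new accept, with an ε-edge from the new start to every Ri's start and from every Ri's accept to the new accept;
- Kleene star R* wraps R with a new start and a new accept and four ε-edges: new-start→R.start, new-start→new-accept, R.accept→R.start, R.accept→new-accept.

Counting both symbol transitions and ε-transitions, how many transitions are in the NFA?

Recursing over subexpressions:
Each of the 6 symbol leaves contributes 1 transition (1 symbol, 0 ε).
  c·c → 2 transitions (2 symbol, 0 ε)
  b|c·c|a → 10 transitions (4 symbol, 6 ε)
  (b|c·c|a)* → 14 transitions (4 symbol, 10 ε)
  (b|c·c|a)*·c → 15 transitions (5 symbol, 10 ε)
  ((b|c·c|a)*·c)* → 19 transitions (5 symbol, 14 ε)
  ((b|c·c|a)*·c)*·c → 20 transitions (6 symbol, 14 ε)
  (((b|c·c|a)*·c)*·c)* → 24 transitions (6 symbol, 18 ε)

24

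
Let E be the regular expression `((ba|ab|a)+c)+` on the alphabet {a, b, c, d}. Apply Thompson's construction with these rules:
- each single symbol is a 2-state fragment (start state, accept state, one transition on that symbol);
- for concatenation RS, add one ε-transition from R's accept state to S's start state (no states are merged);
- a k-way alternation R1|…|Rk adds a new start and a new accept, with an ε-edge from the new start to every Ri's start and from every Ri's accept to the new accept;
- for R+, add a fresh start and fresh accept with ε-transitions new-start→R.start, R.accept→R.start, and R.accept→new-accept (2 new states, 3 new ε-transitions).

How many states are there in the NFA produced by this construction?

18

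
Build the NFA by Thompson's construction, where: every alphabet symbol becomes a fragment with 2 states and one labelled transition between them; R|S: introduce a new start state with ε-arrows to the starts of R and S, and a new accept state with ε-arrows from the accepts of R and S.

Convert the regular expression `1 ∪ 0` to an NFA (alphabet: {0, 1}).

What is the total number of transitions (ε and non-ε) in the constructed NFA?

6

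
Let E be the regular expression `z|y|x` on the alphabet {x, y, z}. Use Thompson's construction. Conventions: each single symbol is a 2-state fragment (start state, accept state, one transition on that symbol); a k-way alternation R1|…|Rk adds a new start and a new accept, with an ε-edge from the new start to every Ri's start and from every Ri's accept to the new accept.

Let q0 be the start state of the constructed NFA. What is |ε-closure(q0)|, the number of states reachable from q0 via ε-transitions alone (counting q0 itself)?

4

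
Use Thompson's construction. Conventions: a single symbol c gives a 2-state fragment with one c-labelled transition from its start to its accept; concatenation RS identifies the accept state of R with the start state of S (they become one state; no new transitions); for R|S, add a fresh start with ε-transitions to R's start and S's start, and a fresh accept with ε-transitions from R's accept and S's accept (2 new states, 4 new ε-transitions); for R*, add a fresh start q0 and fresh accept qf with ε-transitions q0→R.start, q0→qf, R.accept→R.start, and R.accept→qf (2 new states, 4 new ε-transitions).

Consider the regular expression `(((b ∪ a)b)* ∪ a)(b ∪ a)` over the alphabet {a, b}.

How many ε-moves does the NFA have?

Per subexpression:
Each of the 6 symbol leaves contributes 0 ε-transitions.
  b ∪ a — 4 ε-transitions
  (b ∪ a)b — 4 ε-transitions
  ((b ∪ a)b)* — 8 ε-transitions
  ((b ∪ a)b)* ∪ a — 12 ε-transitions
  b ∪ a — 4 ε-transitions
  (((b ∪ a)b)* ∪ a)(b ∪ a) — 16 ε-transitions

16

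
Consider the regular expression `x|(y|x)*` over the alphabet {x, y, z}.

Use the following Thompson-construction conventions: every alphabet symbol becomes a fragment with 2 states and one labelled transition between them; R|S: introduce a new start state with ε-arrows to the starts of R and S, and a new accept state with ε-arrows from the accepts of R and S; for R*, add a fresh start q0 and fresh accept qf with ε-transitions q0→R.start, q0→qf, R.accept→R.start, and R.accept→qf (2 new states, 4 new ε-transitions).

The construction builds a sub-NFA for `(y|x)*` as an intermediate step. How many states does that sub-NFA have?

Fragment for `(y|x)*`:
Each of the 2 symbol leaves contributes a 2-state fragment.
  y|x → 6 states
  (y|x)* → 8 states

8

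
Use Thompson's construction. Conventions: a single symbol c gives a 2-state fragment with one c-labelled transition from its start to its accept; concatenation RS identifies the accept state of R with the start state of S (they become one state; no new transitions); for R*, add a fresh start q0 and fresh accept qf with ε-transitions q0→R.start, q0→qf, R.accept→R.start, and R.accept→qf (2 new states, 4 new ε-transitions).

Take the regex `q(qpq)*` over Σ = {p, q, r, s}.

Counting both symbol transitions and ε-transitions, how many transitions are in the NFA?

Bottom-up over the parse tree:
Each of the 4 symbol leaves contributes 1 transition (1 symbol, 0 ε).
  qpq = 3 transitions (3 symbol, 0 ε)
  (qpq)* = 7 transitions (3 symbol, 4 ε)
  q(qpq)* = 8 transitions (4 symbol, 4 ε)

8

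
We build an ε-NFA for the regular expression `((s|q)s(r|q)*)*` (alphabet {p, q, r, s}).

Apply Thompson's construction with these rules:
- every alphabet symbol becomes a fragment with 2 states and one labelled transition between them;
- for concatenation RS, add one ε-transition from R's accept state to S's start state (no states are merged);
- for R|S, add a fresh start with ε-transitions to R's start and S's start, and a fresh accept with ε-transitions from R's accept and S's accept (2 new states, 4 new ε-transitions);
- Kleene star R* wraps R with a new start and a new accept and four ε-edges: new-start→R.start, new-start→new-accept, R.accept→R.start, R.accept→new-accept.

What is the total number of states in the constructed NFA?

18

Building bottom-up:
Each of the 5 symbol leaves contributes a 2-state fragment.
  s|q → 6 states
  r|q → 6 states
  (r|q)* → 8 states
  (s|q)s(r|q)* → 16 states
  ((s|q)s(r|q)*)* → 18 states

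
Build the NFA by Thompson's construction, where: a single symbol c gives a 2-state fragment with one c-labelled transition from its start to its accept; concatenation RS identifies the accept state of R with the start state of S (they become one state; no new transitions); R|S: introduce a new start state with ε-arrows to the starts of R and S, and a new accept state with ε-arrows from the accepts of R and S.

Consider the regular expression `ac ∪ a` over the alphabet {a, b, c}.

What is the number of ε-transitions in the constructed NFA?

Recursing over subexpressions:
Each of the 3 symbol leaves contributes 0 ε-transitions.
  ac → 0 ε-transitions
  ac ∪ a → 4 ε-transitions

4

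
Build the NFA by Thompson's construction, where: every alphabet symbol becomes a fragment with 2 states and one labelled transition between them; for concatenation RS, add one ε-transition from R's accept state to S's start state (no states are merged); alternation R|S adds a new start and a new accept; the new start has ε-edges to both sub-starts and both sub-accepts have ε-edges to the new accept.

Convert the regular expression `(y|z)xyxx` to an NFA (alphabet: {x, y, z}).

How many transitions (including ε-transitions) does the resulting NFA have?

14

Bottom-up over the parse tree:
Each of the 6 symbol leaves contributes 1 transition (1 symbol, 0 ε).
  y|z = 6 transitions (2 symbol, 4 ε)
  (y|z)xyxx = 14 transitions (6 symbol, 8 ε)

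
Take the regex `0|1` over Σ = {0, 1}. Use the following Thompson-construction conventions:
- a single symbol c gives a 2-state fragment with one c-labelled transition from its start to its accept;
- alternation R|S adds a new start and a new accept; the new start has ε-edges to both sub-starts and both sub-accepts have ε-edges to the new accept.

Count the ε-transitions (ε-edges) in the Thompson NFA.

Building bottom-up:
Each of the 2 symbol leaves contributes 0 ε-transitions.
  0|1 = 4 ε-transitions

4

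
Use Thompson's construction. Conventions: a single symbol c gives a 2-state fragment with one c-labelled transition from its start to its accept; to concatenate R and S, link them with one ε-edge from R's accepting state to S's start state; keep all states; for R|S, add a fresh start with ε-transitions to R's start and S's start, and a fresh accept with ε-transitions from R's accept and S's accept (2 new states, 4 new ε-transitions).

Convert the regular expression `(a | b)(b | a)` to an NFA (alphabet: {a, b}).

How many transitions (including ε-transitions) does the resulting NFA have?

Per subexpression:
Each of the 4 symbol leaves contributes 1 transition (1 symbol, 0 ε).
  a | b = 6 transitions (2 symbol, 4 ε)
  b | a = 6 transitions (2 symbol, 4 ε)
  (a | b)(b | a) = 13 transitions (4 symbol, 9 ε)

13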